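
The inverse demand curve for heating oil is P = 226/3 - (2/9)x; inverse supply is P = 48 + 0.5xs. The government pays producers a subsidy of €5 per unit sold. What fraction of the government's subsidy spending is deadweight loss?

DWL / government spending = 15/194

Pre-subsidy: 226/3 - (2/9)x = 48 + 0.5x gives x* = 492/13 and P* = 870/13.
With the subsidy, sellers receive Ps = Pb + 5 for each unit, where Pb is the price buyers pay.
On the curves, Pb = 226/3 - (2/9)x and Ps = 48 + 0.5x; the wedge Ps − Pb = 5 gives 48 + 0.5x − (226/3 - (2/9)x) = 5, so x' = 582/13.
Then Pb = 226/3 − (2/9)·(582/13) = 850/13 and Ps = 48 + 0.5·(582/13) = 915/13.
ΔCS = ½(492/13 + 582/13)(870/13 − 850/13) = 10740/169; ΔPS = ½(492/13 + 582/13)(915/13 − 870/13) = 24165/169.
Government spending = 5 × 582/13 = 2910/13.
DWL = ½ × 5 × (582/13 − 492/13) = 225/13; fraction = (225/13) / (2910/13) = 15/194.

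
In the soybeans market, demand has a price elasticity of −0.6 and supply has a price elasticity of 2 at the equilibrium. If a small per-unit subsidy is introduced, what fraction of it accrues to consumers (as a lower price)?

Consumer share = 10/13

For a small subsidy around the equilibrium, the benefit split depends on the relative slopes, which at a point are proportional to the elasticities.
Buyer share = εs/(εs + |εd|) = 2/(2 + 0.6) = 10/13; seller share = |εd|/(εs + |εd|) = 3/13.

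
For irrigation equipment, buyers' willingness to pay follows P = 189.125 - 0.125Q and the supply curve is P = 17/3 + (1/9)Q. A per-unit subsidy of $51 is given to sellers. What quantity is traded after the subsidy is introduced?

Q' = 993

Pre-subsidy: 189.125 - 0.125Q = 17/3 + (1/9)Q gives Q* = 777 and P* = 92.
With the subsidy, sellers receive Ps = Pb + 51 for each unit, where Pb is the price buyers pay.
On the curves, Pb = 189.125 - 0.125Q and Ps = 17/3 + (1/9)Q; the wedge Ps − Pb = 51 gives 17/3 + (1/9)Q − (189.125 - 0.125Q) = 51, so Q' = 993.
Then Pb = 189.125 − 0.125·993 = 65 and Ps = 17/3 + (1/9)·993 = 116.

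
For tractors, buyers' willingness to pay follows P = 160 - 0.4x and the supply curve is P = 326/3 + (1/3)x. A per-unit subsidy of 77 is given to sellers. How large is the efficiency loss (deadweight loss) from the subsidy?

Pre-subsidy: 160 - 0.4x = 326/3 + (1/3)x gives x* = 70 and P* = 132.
With the subsidy, sellers receive Ps = Pb + 77 for each unit, where Pb is the price buyers pay.
On the curves, Pb = 160 - 0.4x and Ps = 326/3 + (1/3)x; the wedge Ps − Pb = 77 gives 326/3 + (1/3)x − (160 - 0.4x) = 77, so x' = 175.
Then Pb = 160 − 0.4·175 = 90 and Ps = 326/3 + (1/3)·175 = 167.
The subsidy expands output by 175 − 70 = 105 past the efficient level; on those units the gap between marginal cost and willingness to pay runs from 0 up to 77.
DWL = ½ × 77 × 105 = 4042.5.

Deadweight loss = 4042.5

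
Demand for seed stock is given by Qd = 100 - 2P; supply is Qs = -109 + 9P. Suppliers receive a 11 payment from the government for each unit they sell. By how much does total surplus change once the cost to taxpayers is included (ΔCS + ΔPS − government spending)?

Net change in total surplus = -99

Pre-subsidy: 100 - 2P = -109 + 9P gives P* = 19, Q* = 62.
With the subsidy, sellers receive Ps = Pb + 11 for each unit, where Pb is the price buyers pay.
Supply in terms of Pb becomes Qs = -109 + 9(Pb + 11) = -10 + 9Pb. Setting this equal to demand: 100 - 2Pb = -10 + 9Pb, so Pb = 10.
Sellers receive Ps = 10 + 11 = 21; Q' = 100 − 2·10 = 80.
ΔCS = ½(62 + 80)(19 − 10) = 639; ΔPS = ½(62 + 80)(21 − 19) = 142.
Government spending = 11 × 80 = 880.
Net change = 639 + 142 − 880 = -99. The loss equals the DWL triangle ½·11·18.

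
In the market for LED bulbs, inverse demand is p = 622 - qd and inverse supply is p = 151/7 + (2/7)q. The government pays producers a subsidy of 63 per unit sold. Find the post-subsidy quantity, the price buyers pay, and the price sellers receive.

q' = 516; buyers pay 106; sellers receive 169

Pre-subsidy: 622 - q = 151/7 + (2/7)q gives q* = 467 and p* = 155.
With the subsidy, sellers receive ps = pb + 63 for each unit, where pb is the price buyers pay.
On the curves, pb = 622 - q and ps = 151/7 + (2/7)q; the wedge ps − pb = 63 gives 151/7 + (2/7)q − (622 - q) = 63, so q' = 516.
Then pb = 622 − 1·516 = 106 and ps = 151/7 + (2/7)·516 = 169.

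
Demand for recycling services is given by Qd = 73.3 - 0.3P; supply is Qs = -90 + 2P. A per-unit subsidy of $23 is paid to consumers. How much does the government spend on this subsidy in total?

Pre-subsidy: 73.3 - 0.3P = -90 + 2P gives P* = 71, Q* = 52.
With the rebate, buyers effectively pay Pb = Ps − 23, where Ps is the price sellers receive.
Demand in terms of Ps becomes Qd = 73.3 − 0.3(Ps − 23) = 80.2 - 0.3Ps. Setting this equal to supply: 80.2 - 0.3Ps = -90 + 2Ps, so Ps = 74.
Buyers pay Pb = 74 − 23 = 51; Q' = -90 + 2·74 = 58.
Government outlay = subsidy × quantity = 23 × 58 = 1334.

Government cost = $1334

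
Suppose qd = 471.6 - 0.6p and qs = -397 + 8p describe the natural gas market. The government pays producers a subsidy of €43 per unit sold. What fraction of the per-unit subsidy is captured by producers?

Producer share = 3/43

Pre-subsidy: 471.6 - 0.6p = -397 + 8p gives p* = 101, q* = 411.
With the subsidy, sellers receive ps = pb + 43 for each unit, where pb is the price buyers pay.
Supply in terms of pb becomes qs = -397 + 8(pb + 43) = -53 + 8pb. Setting this equal to demand: 471.6 - 0.6pb = -53 + 8pb, so pb = 61.
Sellers receive ps = 61 + 43 = 104; q' = 471.6 − 0.6·61 = 435.
Buyers' price falls by p* − pb = 101 − 61 = 40; sellers' price rises by ps − p* = 104 − 101 = 3.
So producers capture 3/43 = 3/43 of each unit of subsidy.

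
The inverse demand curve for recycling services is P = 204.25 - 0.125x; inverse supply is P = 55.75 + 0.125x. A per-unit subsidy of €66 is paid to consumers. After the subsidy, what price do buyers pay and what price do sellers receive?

Buyers pay €97; sellers receive €163

Pre-subsidy: 204.25 - 0.125x = 55.75 + 0.125x gives x* = 594 and P* = 130.
With the rebate, buyers effectively pay Pb = Ps − 66, where Ps is the price sellers receive.
On the curves, Pb = 204.25 - 0.125x and Ps = 55.75 + 0.125x; the wedge Ps − Pb = 66 gives 55.75 + 0.125x − (204.25 - 0.125x) = 66, so x' = 858.
Then Pb = 204.25 − 0.125·858 = 97 and Ps = 55.75 + 0.125·858 = 163.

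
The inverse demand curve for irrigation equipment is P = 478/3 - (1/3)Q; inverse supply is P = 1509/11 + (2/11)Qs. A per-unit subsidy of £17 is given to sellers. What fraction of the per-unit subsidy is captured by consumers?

Pre-subsidy: 478/3 - (1/3)Q = 1509/11 + (2/11)Q gives Q* = 43 and P* = 145.
With the subsidy, sellers receive Ps = Pb + 17 for each unit, where Pb is the price buyers pay.
On the curves, Pb = 478/3 - (1/3)Q and Ps = 1509/11 + (2/11)Q; the wedge Ps − Pb = 17 gives 1509/11 + (2/11)Q − (478/3 - (1/3)Q) = 17, so Q' = 76.
Then Pb = 478/3 − (1/3)·76 = 134 and Ps = 1509/11 + (2/11)·76 = 151.
Buyers' price falls by P* − Pb = 145 − 134 = 11; sellers' price rises by Ps − P* = 151 − 145 = 6.
So consumers capture 11/17 = 11/17 of each unit of subsidy.

Consumer share = 11/17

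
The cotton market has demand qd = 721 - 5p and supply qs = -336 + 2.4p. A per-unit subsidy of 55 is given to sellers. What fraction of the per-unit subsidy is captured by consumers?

Consumer share = 12/37

Pre-subsidy: 721 - 5p = -336 + 2.4p gives p* = 5285/37, q* = 252/37.
With the subsidy, sellers receive ps = pb + 55 for each unit, where pb is the price buyers pay.
Supply in terms of pb becomes qs = -336 + 2.4(pb + 55) = -204 + 2.4pb. Setting this equal to demand: 721 - 5pb = -204 + 2.4pb, so pb = 125.
Sellers receive ps = 125 + 55 = 180; q' = 721 − 5·125 = 96.
Buyers' price falls by p* − pb = 5285/37 − 125 = 660/37; sellers' price rises by ps − p* = 180 − 5285/37 = 1375/37.
So consumers capture (660/37)/55 = 12/37 of each unit of subsidy.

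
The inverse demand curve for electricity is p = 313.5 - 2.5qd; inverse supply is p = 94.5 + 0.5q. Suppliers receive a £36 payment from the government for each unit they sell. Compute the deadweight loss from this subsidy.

Deadweight loss = £216

Pre-subsidy: 313.5 - 2.5q = 94.5 + 0.5q gives q* = 73 and p* = 131.
With the subsidy, sellers receive ps = pb + 36 for each unit, where pb is the price buyers pay.
On the curves, pb = 313.5 - 2.5q and ps = 94.5 + 0.5q; the wedge ps − pb = 36 gives 94.5 + 0.5q − (313.5 - 2.5q) = 36, so q' = 85.
Then pb = 313.5 − 2.5·85 = 101 and ps = 94.5 + 0.5·85 = 137.
The subsidy expands output by 85 − 73 = 12 past the efficient level; on those units the gap between marginal cost and willingness to pay runs from 0 up to 36.
DWL = ½ × 36 × 12 = 216.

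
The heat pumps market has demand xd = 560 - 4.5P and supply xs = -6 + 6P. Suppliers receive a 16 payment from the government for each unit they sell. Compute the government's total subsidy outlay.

Government cost = 40160/7

Pre-subsidy: 560 - 4.5P = -6 + 6P gives P* = 1132/21, x* = 2222/7.
With the subsidy, sellers receive Ps = Pb + 16 for each unit, where Pb is the price buyers pay.
Supply in terms of Pb becomes xs = -6 + 6(Pb + 16) = 90 + 6Pb. Setting this equal to demand: 560 - 4.5Pb = 90 + 6Pb, so Pb = 940/21.
Sellers receive Ps = 940/21 + 16 = 1276/21; x' = 560 − 4.5·(940/21) = 2510/7.
Government outlay = subsidy × quantity = 16 × 2510/7 = 40160/7.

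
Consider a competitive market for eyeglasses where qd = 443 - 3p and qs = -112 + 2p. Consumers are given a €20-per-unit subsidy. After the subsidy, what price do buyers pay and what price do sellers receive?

Buyers pay €103; sellers receive €123

Pre-subsidy: 443 - 3p = -112 + 2p gives p* = 111, q* = 110.
With the rebate, buyers effectively pay pb = ps − 20, where ps is the price sellers receive.
Demand in terms of ps becomes qd = 443 − 3(ps − 20) = 503 - 3ps. Setting this equal to supply: 503 - 3ps = -112 + 2ps, so ps = 123.
Buyers pay pb = 123 − 20 = 103; q' = -112 + 2·123 = 134.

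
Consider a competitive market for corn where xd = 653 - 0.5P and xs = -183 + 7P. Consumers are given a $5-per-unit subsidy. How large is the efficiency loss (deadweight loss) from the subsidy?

Deadweight loss = 35/6

Pre-subsidy: 653 - 0.5P = -183 + 7P gives P* = 1672/15, x* = 8959/15.
With the rebate, buyers effectively pay Pb = Ps − 5, where Ps is the price sellers receive.
Demand in terms of Ps becomes xd = 653 − 0.5(Ps − 5) = 655.5 - 0.5Ps. Setting this equal to supply: 655.5 - 0.5Ps = -183 + 7Ps, so Ps = 111.8.
Buyers pay Pb = 111.8 − 5 = 106.8; x' = -183 + 7·111.8 = 599.6.
The subsidy expands output by 599.6 − 8959/15 = 7/3 past the efficient level; on those units the gap between marginal cost and willingness to pay runs from 0 up to 5.
DWL = ½ × 5 × 7/3 = 35/6.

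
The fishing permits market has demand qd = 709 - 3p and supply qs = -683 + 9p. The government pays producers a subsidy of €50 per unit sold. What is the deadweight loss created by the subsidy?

Deadweight loss = €2812.5

Pre-subsidy: 709 - 3p = -683 + 9p gives p* = 116, q* = 361.
With the subsidy, sellers receive ps = pb + 50 for each unit, where pb is the price buyers pay.
Supply in terms of pb becomes qs = -683 + 9(pb + 50) = -233 + 9pb. Setting this equal to demand: 709 - 3pb = -233 + 9pb, so pb = 78.5.
Sellers receive ps = 78.5 + 50 = 128.5; q' = 709 − 3·78.5 = 473.5.
The subsidy expands output by 473.5 − 361 = 112.5 past the efficient level; on those units the gap between marginal cost and willingness to pay runs from 0 up to 50.
DWL = ½ × 50 × 112.5 = 2812.5.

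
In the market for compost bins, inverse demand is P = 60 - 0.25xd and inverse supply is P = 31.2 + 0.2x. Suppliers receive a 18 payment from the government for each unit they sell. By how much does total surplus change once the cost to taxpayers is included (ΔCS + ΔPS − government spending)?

Net change in total surplus = -360

Pre-subsidy: 60 - 0.25x = 31.2 + 0.2x gives x* = 64 and P* = 44.
With the subsidy, sellers receive Ps = Pb + 18 for each unit, where Pb is the price buyers pay.
On the curves, Pb = 60 - 0.25x and Ps = 31.2 + 0.2x; the wedge Ps − Pb = 18 gives 31.2 + 0.2x − (60 - 0.25x) = 18, so x' = 104.
Then Pb = 60 − 0.25·104 = 34 and Ps = 31.2 + 0.2·104 = 52.
ΔCS = ½(64 + 104)(44 − 34) = 840; ΔPS = ½(64 + 104)(52 − 44) = 672.
Government spending = 18 × 104 = 1872.
Net change = 840 + 672 − 1872 = -360. The loss equals the DWL triangle ½·18·40.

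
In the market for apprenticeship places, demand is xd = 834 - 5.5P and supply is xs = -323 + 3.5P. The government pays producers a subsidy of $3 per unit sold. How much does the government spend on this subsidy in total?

Pre-subsidy: 834 - 5.5P = -323 + 3.5P gives P* = 1157/9, x* = 2285/18.
With the subsidy, sellers receive Ps = Pb + 3 for each unit, where Pb is the price buyers pay.
Supply in terms of Pb becomes xs = -323 + 3.5(Pb + 3) = -312.5 + 3.5Pb. Setting this equal to demand: 834 - 5.5Pb = -312.5 + 3.5Pb, so Pb = 2293/18.
Sellers receive Ps = 2293/18 + 3 = 2347/18; x' = 834 − 5.5·(2293/18) = 4801/36.
Government outlay = subsidy × quantity = 3 × 4801/36 = 4801/12.

Government cost = 4801/12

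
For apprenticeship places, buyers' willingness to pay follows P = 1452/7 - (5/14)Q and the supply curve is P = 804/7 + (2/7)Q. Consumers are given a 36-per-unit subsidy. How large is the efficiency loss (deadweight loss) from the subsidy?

Deadweight loss = 1008

Pre-subsidy: 1452/7 - (5/14)Q = 804/7 + (2/7)Q gives Q* = 144 and P* = 156.
With the rebate, buyers effectively pay Pb = Ps − 36, where Ps is the price sellers receive.
On the curves, Pb = 1452/7 - (5/14)Q and Ps = 804/7 + (2/7)Q; the wedge Ps − Pb = 36 gives 804/7 + (2/7)Q − (1452/7 - (5/14)Q) = 36, so Q' = 200.
Then Pb = 1452/7 − (5/14)·200 = 136 and Ps = 804/7 + (2/7)·200 = 172.
The subsidy expands output by 200 − 144 = 56 past the efficient level; on those units the gap between marginal cost and willingness to pay runs from 0 up to 36.
DWL = ½ × 36 × 56 = 1008.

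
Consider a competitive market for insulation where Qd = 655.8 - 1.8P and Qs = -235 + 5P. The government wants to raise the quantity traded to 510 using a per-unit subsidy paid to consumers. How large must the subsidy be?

At Q = 510, invert demand for the buyer price: Pb = (655.8 − 510)/1.8 = 81; invert supply for the seller price: Ps = (510 − (-235))/5 = 149.
The subsidy must fill the gap: s = Ps − Pb = 149 − 81 = 68.

Required subsidy s = 68 per unit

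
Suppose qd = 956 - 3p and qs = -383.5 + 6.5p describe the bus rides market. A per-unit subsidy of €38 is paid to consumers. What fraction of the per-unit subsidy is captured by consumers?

Pre-subsidy: 956 - 3p = -383.5 + 6.5p gives p* = 141, q* = 533.
With the rebate, buyers effectively pay pb = ps − 38, where ps is the price sellers receive.
Demand in terms of ps becomes qd = 956 − 3(ps − 38) = 1070 - 3ps. Setting this equal to supply: 1070 - 3ps = -383.5 + 6.5ps, so ps = 153.
Buyers pay pb = 153 − 38 = 115; q' = -383.5 + 6.5·153 = 611.
Buyers' price falls by p* − pb = 141 − 115 = 26; sellers' price rises by ps − p* = 153 − 141 = 12.
So consumers capture 26/38 = 13/19 of each unit of subsidy.

Consumer share = 13/19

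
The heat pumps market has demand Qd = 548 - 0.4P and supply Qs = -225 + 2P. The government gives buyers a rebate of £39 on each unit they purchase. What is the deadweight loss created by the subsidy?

Deadweight loss = £253.5

Pre-subsidy: 548 - 0.4P = -225 + 2P gives P* = 3865/12, Q* = 2515/6.
With the rebate, buyers effectively pay Pb = Ps − 39, where Ps is the price sellers receive.
Demand in terms of Ps becomes Qd = 548 − 0.4(Ps − 39) = 563.6 - 0.4Ps. Setting this equal to supply: 563.6 - 0.4Ps = -225 + 2Ps, so Ps = 3943/12.
Buyers pay Pb = 3943/12 − 39 = 3475/12; Q' = -225 + 2·(3943/12) = 2593/6.
The subsidy expands output by 2593/6 − 2515/6 = 13 past the efficient level; on those units the gap between marginal cost and willingness to pay runs from 0 up to 39.
DWL = ½ × 39 × 13 = 253.5.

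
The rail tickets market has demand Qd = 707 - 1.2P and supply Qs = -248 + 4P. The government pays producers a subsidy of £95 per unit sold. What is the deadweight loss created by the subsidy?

Deadweight loss = 54150/13

Pre-subsidy: 707 - 1.2P = -248 + 4P gives P* = 4775/26, Q* = 6326/13.
With the subsidy, sellers receive Ps = Pb + 95 for each unit, where Pb is the price buyers pay.
Supply in terms of Pb becomes Qs = -248 + 4(Pb + 95) = 132 + 4Pb. Setting this equal to demand: 707 - 1.2Pb = 132 + 4Pb, so Pb = 2875/26.
Sellers receive Ps = 2875/26 + 95 = 5345/26; Q' = 707 − 1.2·(2875/26) = 7466/13.
The subsidy expands output by 7466/13 − 6326/13 = 1140/13 past the efficient level; on those units the gap between marginal cost and willingness to pay runs from 0 up to 95.
DWL = ½ × 95 × 1140/13 = 54150/13.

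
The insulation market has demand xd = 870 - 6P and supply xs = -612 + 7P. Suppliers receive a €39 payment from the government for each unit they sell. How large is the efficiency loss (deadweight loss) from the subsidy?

Pre-subsidy: 870 - 6P = -612 + 7P gives P* = 114, x* = 186.
With the subsidy, sellers receive Ps = Pb + 39 for each unit, where Pb is the price buyers pay.
Supply in terms of Pb becomes xs = -612 + 7(Pb + 39) = -339 + 7Pb. Setting this equal to demand: 870 - 6Pb = -339 + 7Pb, so Pb = 93.
Sellers receive Ps = 93 + 39 = 132; x' = 870 − 6·93 = 312.
The subsidy expands output by 312 − 186 = 126 past the efficient level; on those units the gap between marginal cost and willingness to pay runs from 0 up to 39.
DWL = ½ × 39 × 126 = 2457.

Deadweight loss = €2457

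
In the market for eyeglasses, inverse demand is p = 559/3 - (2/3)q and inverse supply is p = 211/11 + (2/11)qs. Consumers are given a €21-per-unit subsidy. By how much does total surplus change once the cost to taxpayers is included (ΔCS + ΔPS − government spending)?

Pre-subsidy: 559/3 - (2/3)q = 211/11 + (2/11)q gives q* = 197 and p* = 55.
With the rebate, buyers effectively pay pb = ps − 21, where ps is the price sellers receive.
On the curves, pb = 559/3 - (2/3)q and ps = 211/11 + (2/11)q; the wedge ps − pb = 21 gives 211/11 + (2/11)q − (559/3 - (2/3)q) = 21, so q' = 221.75.
Then pb = 559/3 − (2/3)·221.75 = 38.5 and ps = 211/11 + (2/11)·221.75 = 59.5.
ΔCS = ½(197 + 221.75)(55 − 38.5) = 3454.6875; ΔPS = ½(197 + 221.75)(59.5 − 55) = 942.1875.
Government spending = 21 × 221.75 = 4656.75.
Net change = 3454.6875 + 942.1875 − 4656.75 = -259.875. The loss equals the DWL triangle ½·21·24.75.

Net change in total surplus = -€259.875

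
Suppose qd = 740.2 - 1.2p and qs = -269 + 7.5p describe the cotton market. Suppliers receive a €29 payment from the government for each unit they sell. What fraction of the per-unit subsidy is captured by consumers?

Consumer share = 25/29

Pre-subsidy: 740.2 - 1.2p = -269 + 7.5p gives p* = 116, q* = 601.
With the subsidy, sellers receive ps = pb + 29 for each unit, where pb is the price buyers pay.
Supply in terms of pb becomes qs = -269 + 7.5(pb + 29) = -51.5 + 7.5pb. Setting this equal to demand: 740.2 - 1.2pb = -51.5 + 7.5pb, so pb = 91.
Sellers receive ps = 91 + 29 = 120; q' = 740.2 − 1.2·91 = 631.
Buyers' price falls by p* − pb = 116 − 91 = 25; sellers' price rises by ps − p* = 120 − 116 = 4.
So consumers capture 25/29 = 25/29 of each unit of subsidy.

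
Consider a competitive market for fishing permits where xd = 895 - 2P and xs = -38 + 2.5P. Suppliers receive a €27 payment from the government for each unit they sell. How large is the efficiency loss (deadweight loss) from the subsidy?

Pre-subsidy: 895 - 2P = -38 + 2.5P gives P* = 622/3, x* = 1441/3.
With the subsidy, sellers receive Ps = Pb + 27 for each unit, where Pb is the price buyers pay.
Supply in terms of Pb becomes xs = -38 + 2.5(Pb + 27) = 29.5 + 2.5Pb. Setting this equal to demand: 895 - 2Pb = 29.5 + 2.5Pb, so Pb = 577/3.
Sellers receive Ps = 577/3 + 27 = 658/3; x' = 895 − 2·(577/3) = 1531/3.
The subsidy expands output by 1531/3 − 1441/3 = 30 past the efficient level; on those units the gap between marginal cost and willingness to pay runs from 0 up to 27.
DWL = ½ × 27 × 30 = 405.

Deadweight loss = €405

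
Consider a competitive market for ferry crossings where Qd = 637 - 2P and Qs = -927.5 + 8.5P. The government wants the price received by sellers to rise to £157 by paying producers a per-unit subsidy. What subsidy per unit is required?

At a seller price of 157, quantity supplied is -927.5 + 8.5·157 = 407.
Buyers absorb 407 only when they pay Pb with 637 − 2·Pb = 407, i.e. Pb = 115.
s = Ps − Pb = 157 − 115 = 42.

Required subsidy s = £42 per unit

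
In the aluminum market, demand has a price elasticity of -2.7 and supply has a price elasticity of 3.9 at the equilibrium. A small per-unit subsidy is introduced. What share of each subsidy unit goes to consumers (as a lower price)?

Consumer share = 13/22

For a small subsidy around the equilibrium, the benefit split depends on the relative slopes, which at a point are proportional to the elasticities.
Buyer share = εs/(εs + |εd|) = 3.9/(3.9 + 2.7) = 13/22; seller share = |εd|/(εs + |εd|) = 9/22.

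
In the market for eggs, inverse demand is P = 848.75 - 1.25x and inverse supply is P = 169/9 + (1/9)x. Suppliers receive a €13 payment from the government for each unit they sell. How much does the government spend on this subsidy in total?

Pre-subsidy: 848.75 - 1.25x = 169/9 + (1/9)x gives x* = 29879/49 and P* = 4240/49.
With the subsidy, sellers receive Ps = Pb + 13 for each unit, where Pb is the price buyers pay.
On the curves, Pb = 848.75 - 1.25x and Ps = 169/9 + (1/9)x; the wedge Ps − Pb = 13 gives 169/9 + (1/9)x − (848.75 - 1.25x) = 13, so x' = 30347/49.
Then Pb = 848.75 − 1.25·(30347/49) = 3655/49 and Ps = 169/9 + (1/9)·(30347/49) = 4292/49.
Government outlay = subsidy × quantity = 13 × 30347/49 = 394511/49.

Government cost = 394511/49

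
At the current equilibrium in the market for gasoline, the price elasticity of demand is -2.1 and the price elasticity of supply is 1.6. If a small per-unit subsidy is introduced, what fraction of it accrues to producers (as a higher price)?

For a small subsidy around the equilibrium, the benefit split depends on the relative slopes, which at a point are proportional to the elasticities.
Buyer share = εs/(εs + |εd|) = 1.6/(1.6 + 2.1) = 16/37; seller share = |εd|/(εs + |εd|) = 21/37.
So producers capture 21/37 of the subsidy.

Producer share = 21/37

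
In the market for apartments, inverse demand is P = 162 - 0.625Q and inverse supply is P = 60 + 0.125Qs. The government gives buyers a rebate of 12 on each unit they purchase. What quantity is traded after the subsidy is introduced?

Q' = 152

Pre-subsidy: 162 - 0.625Q = 60 + 0.125Q gives Q* = 136 and P* = 77.
With the rebate, buyers effectively pay Pb = Ps − 12, where Ps is the price sellers receive.
On the curves, Pb = 162 - 0.625Q and Ps = 60 + 0.125Q; the wedge Ps − Pb = 12 gives 60 + 0.125Q − (162 - 0.625Q) = 12, so Q' = 152.
Then Pb = 162 − 0.625·152 = 67 and Ps = 60 + 0.125·152 = 79.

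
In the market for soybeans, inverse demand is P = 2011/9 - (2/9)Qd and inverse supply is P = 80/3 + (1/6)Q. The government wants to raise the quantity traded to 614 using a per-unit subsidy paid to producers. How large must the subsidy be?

At Q = 614, from the demand curve buyers pay Pb = 2011/9 − (2/9)·614 = 87; from the supply curve sellers need Ps = 80/3 + (1/6)·614 = 129.
The subsidy must fill the gap: s = Ps − Pb = 129 − 87 = 42.

Required subsidy s = 42 per unit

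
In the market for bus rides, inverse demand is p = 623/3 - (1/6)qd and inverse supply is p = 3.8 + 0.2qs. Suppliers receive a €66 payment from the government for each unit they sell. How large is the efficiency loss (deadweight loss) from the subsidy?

Deadweight loss = €5940

Pre-subsidy: 623/3 - (1/6)q = 3.8 + 0.2q gives q* = 556 and p* = 115.
With the subsidy, sellers receive ps = pb + 66 for each unit, where pb is the price buyers pay.
On the curves, pb = 623/3 - (1/6)q and ps = 3.8 + 0.2q; the wedge ps − pb = 66 gives 3.8 + 0.2q − (623/3 - (1/6)q) = 66, so q' = 736.
Then pb = 623/3 − (1/6)·736 = 85 and ps = 3.8 + 0.2·736 = 151.
The subsidy expands output by 736 − 556 = 180 past the efficient level; on those units the gap between marginal cost and willingness to pay runs from 0 up to 66.
DWL = ½ × 66 × 180 = 5940.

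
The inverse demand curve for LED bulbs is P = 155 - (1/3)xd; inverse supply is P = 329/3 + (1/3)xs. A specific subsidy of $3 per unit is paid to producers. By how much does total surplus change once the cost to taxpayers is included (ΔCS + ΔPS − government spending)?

Net change in total surplus = -$6.75

Pre-subsidy: 155 - (1/3)x = 329/3 + (1/3)x gives x* = 68 and P* = 397/3.
With the subsidy, sellers receive Ps = Pb + 3 for each unit, where Pb is the price buyers pay.
On the curves, Pb = 155 - (1/3)x and Ps = 329/3 + (1/3)x; the wedge Ps − Pb = 3 gives 329/3 + (1/3)x − (155 - (1/3)x) = 3, so x' = 72.5.
Then Pb = 155 − (1/3)·72.5 = 785/6 and Ps = 329/3 + (1/3)·72.5 = 803/6.
ΔCS = ½(68 + 72.5)(397/3 − 785/6) = 105.375; ΔPS = ½(68 + 72.5)(803/6 − 397/3) = 105.375.
Government spending = 3 × 72.5 = 217.5.
Net change = 105.375 + 105.375 − 217.5 = -6.75. The loss equals the DWL triangle ½·3·4.5.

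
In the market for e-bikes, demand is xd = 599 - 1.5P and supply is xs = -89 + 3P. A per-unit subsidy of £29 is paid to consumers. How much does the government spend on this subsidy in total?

Pre-subsidy: 599 - 1.5P = -89 + 3P gives P* = 1376/9, x* = 1109/3.
With the rebate, buyers effectively pay Pb = Ps − 29, where Ps is the price sellers receive.
Demand in terms of Ps becomes xd = 599 − 1.5(Ps − 29) = 642.5 - 1.5Ps. Setting this equal to supply: 642.5 - 1.5Ps = -89 + 3Ps, so Ps = 1463/9.
Buyers pay Pb = 1463/9 − 29 = 1202/9; x' = -89 + 3·(1463/9) = 1196/3.
Government outlay = subsidy × quantity = 29 × 1196/3 = 34684/3.

Government cost = 34684/3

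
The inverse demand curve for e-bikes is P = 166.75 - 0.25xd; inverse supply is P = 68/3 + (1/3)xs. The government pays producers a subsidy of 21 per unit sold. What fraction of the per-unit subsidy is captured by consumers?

Consumer share = 3/7

Pre-subsidy: 166.75 - 0.25x = 68/3 + (1/3)x gives x* = 247 and P* = 105.
With the subsidy, sellers receive Ps = Pb + 21 for each unit, where Pb is the price buyers pay.
On the curves, Pb = 166.75 - 0.25x and Ps = 68/3 + (1/3)x; the wedge Ps − Pb = 21 gives 68/3 + (1/3)x − (166.75 - 0.25x) = 21, so x' = 283.
Then Pb = 166.75 − 0.25·283 = 96 and Ps = 68/3 + (1/3)·283 = 117.
Buyers' price falls by P* − Pb = 105 − 96 = 9; sellers' price rises by Ps − P* = 117 − 105 = 12.
So consumers capture 9/21 = 3/7 of each unit of subsidy.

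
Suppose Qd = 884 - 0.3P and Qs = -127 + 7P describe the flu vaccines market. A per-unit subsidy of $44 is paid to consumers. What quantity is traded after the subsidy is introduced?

Pre-subsidy: 884 - 0.3P = -127 + 7P gives P* = 10110/73, Q* = 61499/73.
With the rebate, buyers effectively pay Pb = Ps − 44, where Ps is the price sellers receive.
Demand in terms of Ps becomes Qd = 884 − 0.3(Ps − 44) = 897.2 - 0.3Ps. Setting this equal to supply: 897.2 - 0.3Ps = -127 + 7Ps, so Ps = 10242/73.
Buyers pay Pb = 10242/73 − 44 = 7030/73; Q' = -127 + 7·(10242/73) = 62423/73.

Q' = 62423/73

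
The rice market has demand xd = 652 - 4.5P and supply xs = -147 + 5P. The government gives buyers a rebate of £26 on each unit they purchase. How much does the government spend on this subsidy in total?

Government cost = 165542/19

Pre-subsidy: 652 - 4.5P = -147 + 5P gives P* = 1598/19, x* = 5197/19.
With the rebate, buyers effectively pay Pb = Ps − 26, where Ps is the price sellers receive.
Demand in terms of Ps becomes xd = 652 − 4.5(Ps − 26) = 769 - 4.5Ps. Setting this equal to supply: 769 - 4.5Ps = -147 + 5Ps, so Ps = 1832/19.
Buyers pay Pb = 1832/19 − 26 = 1338/19; x' = -147 + 5·(1832/19) = 6367/19.
Government outlay = subsidy × quantity = 26 × 6367/19 = 165542/19.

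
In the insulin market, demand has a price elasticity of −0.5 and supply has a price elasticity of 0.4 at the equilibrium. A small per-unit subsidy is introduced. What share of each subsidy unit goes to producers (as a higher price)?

For a small subsidy around the equilibrium, the benefit split depends on the relative slopes, which at a point are proportional to the elasticities.
Buyer share = εs/(εs + |εd|) = 0.4/(0.4 + 0.5) = 4/9; seller share = |εd|/(εs + |εd|) = 5/9.
So producers capture 5/9 of the subsidy.

Producer share = 5/9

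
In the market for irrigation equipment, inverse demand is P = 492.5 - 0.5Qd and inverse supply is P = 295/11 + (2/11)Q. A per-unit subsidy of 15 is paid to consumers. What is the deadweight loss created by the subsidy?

Pre-subsidy: 492.5 - 0.5Q = 295/11 + (2/11)Q gives Q* = 683 and P* = 151.
With the rebate, buyers effectively pay Pb = Ps − 15, where Ps is the price sellers receive.
On the curves, Pb = 492.5 - 0.5Q and Ps = 295/11 + (2/11)Q; the wedge Ps − Pb = 15 gives 295/11 + (2/11)Q − (492.5 - 0.5Q) = 15, so Q' = 705.
Then Pb = 492.5 − 0.5·705 = 140 and Ps = 295/11 + (2/11)·705 = 155.
The subsidy expands output by 705 − 683 = 22 past the efficient level; on those units the gap between marginal cost and willingness to pay runs from 0 up to 15.
DWL = ½ × 15 × 22 = 165.

Deadweight loss = 165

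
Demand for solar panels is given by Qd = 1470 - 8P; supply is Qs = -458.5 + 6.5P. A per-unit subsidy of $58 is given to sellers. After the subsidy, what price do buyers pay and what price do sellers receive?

Buyers pay $107; sellers receive $165

Pre-subsidy: 1470 - 8P = -458.5 + 6.5P gives P* = 133, Q* = 406.
With the subsidy, sellers receive Ps = Pb + 58 for each unit, where Pb is the price buyers pay.
Supply in terms of Pb becomes Qs = -458.5 + 6.5(Pb + 58) = -81.5 + 6.5Pb. Setting this equal to demand: 1470 - 8Pb = -81.5 + 6.5Pb, so Pb = 107.
Sellers receive Ps = 107 + 58 = 165; Q' = 1470 − 8·107 = 614.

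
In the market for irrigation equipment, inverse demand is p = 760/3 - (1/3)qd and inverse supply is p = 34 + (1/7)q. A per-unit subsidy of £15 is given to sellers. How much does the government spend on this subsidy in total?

Pre-subsidy: 760/3 - (1/3)q = 34 + (1/7)q gives q* = 460.6 and p* = 99.8.
With the subsidy, sellers receive ps = pb + 15 for each unit, where pb is the price buyers pay.
On the curves, pb = 760/3 - (1/3)q and ps = 34 + (1/7)q; the wedge ps − pb = 15 gives 34 + (1/7)q − (760/3 - (1/3)q) = 15, so q' = 492.1.
Then pb = 760/3 − (1/3)·492.1 = 89.3 and ps = 34 + (1/7)·492.1 = 104.3.
Government outlay = subsidy × quantity = 15 × 492.1 = 7381.5.

Government cost = £7381.5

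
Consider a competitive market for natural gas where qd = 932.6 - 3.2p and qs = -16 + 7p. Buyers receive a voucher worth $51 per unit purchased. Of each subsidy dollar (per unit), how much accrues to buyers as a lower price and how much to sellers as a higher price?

Buyers gain $35 per unit; sellers gain $16 per unit

Pre-subsidy: 932.6 - 3.2p = -16 + 7p gives p* = 93, q* = 635.
With the rebate, buyers effectively pay pb = ps − 51, where ps is the price sellers receive.
Demand in terms of ps becomes qd = 932.6 − 3.2(ps − 51) = 1095.8 - 3.2ps. Setting this equal to supply: 1095.8 - 3.2ps = -16 + 7ps, so ps = 109.
Buyers pay pb = 109 − 51 = 58; q' = -16 + 7·109 = 747.
Buyers' price falls by p* − pb = 93 − 58 = 35; sellers' price rises by ps − p* = 109 − 93 = 16.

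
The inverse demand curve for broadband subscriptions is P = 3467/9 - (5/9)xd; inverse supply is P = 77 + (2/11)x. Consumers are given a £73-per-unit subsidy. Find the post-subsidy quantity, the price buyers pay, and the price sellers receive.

x' = 517; buyers pay £98; sellers receive £171

Pre-subsidy: 3467/9 - (5/9)x = 77 + (2/11)x gives x* = 418 and P* = 153.
With the rebate, buyers effectively pay Pb = Ps − 73, where Ps is the price sellers receive.
On the curves, Pb = 3467/9 - (5/9)x and Ps = 77 + (2/11)x; the wedge Ps − Pb = 73 gives 77 + (2/11)x − (3467/9 - (5/9)x) = 73, so x' = 517.
Then Pb = 3467/9 − (5/9)·517 = 98 and Ps = 77 + (2/11)·517 = 171.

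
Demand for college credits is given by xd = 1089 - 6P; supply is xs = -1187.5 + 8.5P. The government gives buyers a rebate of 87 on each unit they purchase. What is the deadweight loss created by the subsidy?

Pre-subsidy: 1089 - 6P = -1187.5 + 8.5P gives P* = 157, x* = 147.
With the rebate, buyers effectively pay Pb = Ps − 87, where Ps is the price sellers receive.
Demand in terms of Ps becomes xd = 1089 − 6(Ps − 87) = 1611 - 6Ps. Setting this equal to supply: 1611 - 6Ps = -1187.5 + 8.5Ps, so Ps = 193.
Buyers pay Pb = 193 − 87 = 106; x' = -1187.5 + 8.5·193 = 453.
The subsidy expands output by 453 − 147 = 306 past the efficient level; on those units the gap between marginal cost and willingness to pay runs from 0 up to 87.
DWL = ½ × 87 × 306 = 13311.

Deadweight loss = 13311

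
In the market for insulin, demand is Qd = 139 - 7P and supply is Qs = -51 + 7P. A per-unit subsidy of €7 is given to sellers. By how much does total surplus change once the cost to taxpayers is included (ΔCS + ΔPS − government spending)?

Pre-subsidy: 139 - 7P = -51 + 7P gives P* = 95/7, Q* = 44.
With the subsidy, sellers receive Ps = Pb + 7 for each unit, where Pb is the price buyers pay.
Supply in terms of Pb becomes Qs = -51 + 7(Pb + 7) = -2 + 7Pb. Setting this equal to demand: 139 - 7Pb = -2 + 7Pb, so Pb = 141/14.
Sellers receive Ps = 141/14 + 7 = 239/14; Q' = 139 − 7·(141/14) = 68.5.
ΔCS = ½(44 + 68.5)(95/7 − 141/14) = 196.875; ΔPS = ½(44 + 68.5)(239/14 − 95/7) = 196.875.
Government spending = 7 × 68.5 = 479.5.
Net change = 196.875 + 196.875 − 479.5 = -85.75. The loss equals the DWL triangle ½·7·24.5.

Net change in total surplus = -€85.75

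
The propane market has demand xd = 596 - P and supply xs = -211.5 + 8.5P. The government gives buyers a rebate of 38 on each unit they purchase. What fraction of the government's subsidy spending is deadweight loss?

Pre-subsidy: 596 - P = -211.5 + 8.5P gives P* = 85, x* = 511.
With the rebate, buyers effectively pay Pb = Ps − 38, where Ps is the price sellers receive.
Demand in terms of Ps becomes xd = 596 − 1(Ps − 38) = 634 - Ps. Setting this equal to supply: 634 - Ps = -211.5 + 8.5Ps, so Ps = 89.
Buyers pay Pb = 89 − 38 = 51; x' = -211.5 + 8.5·89 = 545.
ΔCS = ½(511 + 545)(85 − 51) = 17952; ΔPS = ½(511 + 545)(89 − 85) = 2112.
Government spending = 38 × 545 = 20710.
DWL = ½ × 38 × (545 − 511) = 646; fraction = 646 / 20710 = 17/545.

DWL / government spending = 17/545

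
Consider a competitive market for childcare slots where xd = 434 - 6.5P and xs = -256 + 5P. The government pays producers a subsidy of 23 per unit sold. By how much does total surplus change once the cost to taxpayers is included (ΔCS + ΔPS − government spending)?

Net change in total surplus = -747.5

Pre-subsidy: 434 - 6.5P = -256 + 5P gives P* = 60, x* = 44.
With the subsidy, sellers receive Ps = Pb + 23 for each unit, where Pb is the price buyers pay.
Supply in terms of Pb becomes xs = -256 + 5(Pb + 23) = -141 + 5Pb. Setting this equal to demand: 434 - 6.5Pb = -141 + 5Pb, so Pb = 50.
Sellers receive Ps = 50 + 23 = 73; x' = 434 − 6.5·50 = 109.
ΔCS = ½(44 + 109)(60 − 50) = 765; ΔPS = ½(44 + 109)(73 − 60) = 994.5.
Government spending = 23 × 109 = 2507.
Net change = 765 + 994.5 − 2507 = -747.5. The loss equals the DWL triangle ½·23·65.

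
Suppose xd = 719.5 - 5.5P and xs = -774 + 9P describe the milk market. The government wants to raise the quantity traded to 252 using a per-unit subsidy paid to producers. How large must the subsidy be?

Required subsidy s = 29 per unit

At x = 252, invert demand for the buyer price: Pb = (719.5 − 252)/5.5 = 85; invert supply for the seller price: Ps = (252 − (-774))/9 = 114.
The subsidy must fill the gap: s = Ps − Pb = 114 − 85 = 29.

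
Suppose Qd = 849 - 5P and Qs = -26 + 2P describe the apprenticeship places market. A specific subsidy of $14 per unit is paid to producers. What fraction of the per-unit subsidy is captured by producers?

Pre-subsidy: 849 - 5P = -26 + 2P gives P* = 125, Q* = 224.
With the subsidy, sellers receive Ps = Pb + 14 for each unit, where Pb is the price buyers pay.
Supply in terms of Pb becomes Qs = -26 + 2(Pb + 14) = 2 + 2Pb. Setting this equal to demand: 849 - 5Pb = 2 + 2Pb, so Pb = 121.
Sellers receive Ps = 121 + 14 = 135; Q' = 849 − 5·121 = 244.
Buyers' price falls by P* − Pb = 125 − 121 = 4; sellers' price rises by Ps − P* = 135 − 125 = 10.
So producers capture 10/14 = 5/7 of each unit of subsidy.

Producer share = 5/7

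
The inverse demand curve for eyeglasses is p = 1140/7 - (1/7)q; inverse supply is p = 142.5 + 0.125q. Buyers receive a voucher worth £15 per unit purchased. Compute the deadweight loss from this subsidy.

Deadweight loss = £420

Pre-subsidy: 1140/7 - (1/7)q = 142.5 + 0.125q gives q* = 76 and p* = 152.
With the rebate, buyers effectively pay pb = ps − 15, where ps is the price sellers receive.
On the curves, pb = 1140/7 - (1/7)q and ps = 142.5 + 0.125q; the wedge ps − pb = 15 gives 142.5 + 0.125q − (1140/7 - (1/7)q) = 15, so q' = 132.
Then pb = 1140/7 − (1/7)·132 = 144 and ps = 142.5 + 0.125·132 = 159.
The subsidy expands output by 132 − 76 = 56 past the efficient level; on those units the gap between marginal cost and willingness to pay runs from 0 up to 15.
DWL = ½ × 15 × 56 = 420.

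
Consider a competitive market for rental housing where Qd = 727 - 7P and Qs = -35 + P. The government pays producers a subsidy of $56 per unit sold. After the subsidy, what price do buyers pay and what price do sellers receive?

Pre-subsidy: 727 - 7P = -35 + P gives P* = 95.25, Q* = 60.25.
With the subsidy, sellers receive Ps = Pb + 56 for each unit, where Pb is the price buyers pay.
Supply in terms of Pb becomes Qs = -35 + 1(Pb + 56) = 21 + Pb. Setting this equal to demand: 727 - 7Pb = 21 + Pb, so Pb = 88.25.
Sellers receive Ps = 88.25 + 56 = 144.25; Q' = 727 − 7·88.25 = 109.25.

Buyers pay $88.25; sellers receive $144.25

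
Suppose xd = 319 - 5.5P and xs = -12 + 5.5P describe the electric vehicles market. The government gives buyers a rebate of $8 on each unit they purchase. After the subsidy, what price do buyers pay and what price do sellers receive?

Pre-subsidy: 319 - 5.5P = -12 + 5.5P gives P* = 331/11, x* = 153.5.
With the rebate, buyers effectively pay Pb = Ps − 8, where Ps is the price sellers receive.
Demand in terms of Ps becomes xd = 319 − 5.5(Ps − 8) = 363 - 5.5Ps. Setting this equal to supply: 363 - 5.5Ps = -12 + 5.5Ps, so Ps = 375/11.
Buyers pay Pb = 375/11 − 8 = 287/11; x' = -12 + 5.5·(375/11) = 175.5.

Buyers pay 287/11; sellers receive 375/11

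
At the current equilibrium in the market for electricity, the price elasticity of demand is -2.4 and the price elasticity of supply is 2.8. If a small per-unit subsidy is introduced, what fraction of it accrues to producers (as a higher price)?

Producer share = 6/13

For a small subsidy around the equilibrium, the benefit split depends on the relative slopes, which at a point are proportional to the elasticities.
Buyer share = εs/(εs + |εd|) = 2.8/(2.8 + 2.4) = 7/13; seller share = |εd|/(εs + |εd|) = 6/13.
So producers capture 6/13 of the subsidy.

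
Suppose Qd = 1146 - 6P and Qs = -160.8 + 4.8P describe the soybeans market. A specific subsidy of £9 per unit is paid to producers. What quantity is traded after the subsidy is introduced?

Pre-subsidy: 1146 - 6P = -160.8 + 4.8P gives P* = 121, Q* = 420.
With the subsidy, sellers receive Ps = Pb + 9 for each unit, where Pb is the price buyers pay.
Supply in terms of Pb becomes Qs = -160.8 + 4.8(Pb + 9) = -117.6 + 4.8Pb. Setting this equal to demand: 1146 - 6Pb = -117.6 + 4.8Pb, so Pb = 117.
Sellers receive Ps = 117 + 9 = 126; Q' = 1146 − 6·117 = 444.

Q' = 444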